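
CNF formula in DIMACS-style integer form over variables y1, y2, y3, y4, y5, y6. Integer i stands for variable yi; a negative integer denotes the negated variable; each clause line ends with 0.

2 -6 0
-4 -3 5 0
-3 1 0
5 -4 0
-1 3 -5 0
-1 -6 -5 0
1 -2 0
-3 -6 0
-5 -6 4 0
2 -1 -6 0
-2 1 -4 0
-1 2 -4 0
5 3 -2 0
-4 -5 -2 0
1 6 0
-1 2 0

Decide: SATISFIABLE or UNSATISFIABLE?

SATISFIABLE

Set y1 = True and propagate.
  then y2 is forced to True.
For the remaining variables, y3 = True, y4 = False, y5 = False, y6 = False works.
So y1=True, y2=True, y3=True, y4=False, y5=False, y6=False is a satisfying assignment.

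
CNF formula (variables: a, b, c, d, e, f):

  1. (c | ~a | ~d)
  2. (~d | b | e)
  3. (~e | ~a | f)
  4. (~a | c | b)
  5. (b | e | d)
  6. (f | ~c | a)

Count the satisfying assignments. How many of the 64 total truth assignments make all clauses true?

29

Split on a, then b.
  a=1, b=1: 9 of the 16 assignments to (c,d,e,f) work.
  a=1, b=0: remaining (c,d,e,f) ∈ {(1,0,1,1); (1,1,1,1)} — 2.
  a=0, b=1: d, e free; 3 ways for (c,f) × 2^2 = 12.
  a=0, b=0: d free; 3 ways for (c,e,f) × 2^1 = 6.
Total: 9 + 2 + 12 + 6 = 29.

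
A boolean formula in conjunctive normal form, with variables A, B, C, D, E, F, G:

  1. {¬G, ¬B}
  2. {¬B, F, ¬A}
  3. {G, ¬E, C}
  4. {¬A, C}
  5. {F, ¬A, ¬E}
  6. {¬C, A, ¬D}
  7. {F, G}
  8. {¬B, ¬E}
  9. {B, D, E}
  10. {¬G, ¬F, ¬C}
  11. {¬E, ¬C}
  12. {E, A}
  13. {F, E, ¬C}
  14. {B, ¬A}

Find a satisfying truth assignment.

A=0, B=0, C=0, D=0, E=1, F=1, G=1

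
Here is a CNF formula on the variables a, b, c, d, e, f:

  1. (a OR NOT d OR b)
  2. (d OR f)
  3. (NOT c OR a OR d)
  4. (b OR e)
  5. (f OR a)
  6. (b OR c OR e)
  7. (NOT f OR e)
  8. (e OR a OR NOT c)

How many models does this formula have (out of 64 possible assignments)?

Case analysis on a and e:
  a=T, e=T: b, c free; 3 ways for (d,f) × 2^2 = 12.
  a=T, e=F: remaining (b,c,d,f) ∈ {(T,F,T,F); (T,T,T,F)} — 2.
  a=F, e=T: remaining (b,c,d,f) ∈ {(F,F,F,T); (T,F,F,T); (T,F,T,T); (T,T,T,T)} — 4.
  a=F, e=F: a clause becomes empty — 0.
Total: 12 + 2 + 4 + 0 = 18.

18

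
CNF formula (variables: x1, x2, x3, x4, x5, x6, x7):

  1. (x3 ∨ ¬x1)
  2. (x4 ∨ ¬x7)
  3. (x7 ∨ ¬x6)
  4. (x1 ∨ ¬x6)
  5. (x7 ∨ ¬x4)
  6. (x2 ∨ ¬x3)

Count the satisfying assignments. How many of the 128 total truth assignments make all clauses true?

Split on x7, then x1.
  x7=1, x1=1: remaining (x2,x3,x4,x5,x6) ∈ {(1,1,1,0,0); (1,1,1,0,1); (1,1,1,1,0); (1,1,1,1,1)} — 4.
  x7=1, x1=0: x5 free; 3 ways for (x2,x3,x4,x6) × 2^1 = 6.
  x7=0, x1=1: remaining (x2,x3,x4,x5,x6) ∈ {(1,1,0,0,0); (1,1,0,1,0)} — 2.
  x7=0, x1=0: x5 free; 3 ways for (x2,x3,x4,x6) × 2^1 = 6.
Total: 4 + 6 + 2 + 6 = 18.

18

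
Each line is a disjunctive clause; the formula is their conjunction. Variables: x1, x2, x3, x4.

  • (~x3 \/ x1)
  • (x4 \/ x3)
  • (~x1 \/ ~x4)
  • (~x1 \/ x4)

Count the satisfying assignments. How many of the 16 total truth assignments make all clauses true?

The models are:
  x1=F x2=F x3=F x4=T
  x1=F x2=T x3=F x4=T
Count: 2.

2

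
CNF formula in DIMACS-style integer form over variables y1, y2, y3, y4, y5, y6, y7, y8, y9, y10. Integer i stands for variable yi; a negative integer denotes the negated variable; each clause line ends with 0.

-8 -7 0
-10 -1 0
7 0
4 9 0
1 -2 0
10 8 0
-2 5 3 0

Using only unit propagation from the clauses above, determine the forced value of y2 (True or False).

Unit clause (y7) sets y7 = True.
From (NOT y8 OR NOT y7) and y7 = True: y8 = False.
(y10 OR y8): since y8 = False, the clause reduces to (y10). y10 = True.
(NOT y1 OR NOT y10) with y10 = True leaves only NOT y1, so y1 = False.
(y1 OR NOT y2): since y1 = False, the clause reduces to (NOT y2). y2 = False.

False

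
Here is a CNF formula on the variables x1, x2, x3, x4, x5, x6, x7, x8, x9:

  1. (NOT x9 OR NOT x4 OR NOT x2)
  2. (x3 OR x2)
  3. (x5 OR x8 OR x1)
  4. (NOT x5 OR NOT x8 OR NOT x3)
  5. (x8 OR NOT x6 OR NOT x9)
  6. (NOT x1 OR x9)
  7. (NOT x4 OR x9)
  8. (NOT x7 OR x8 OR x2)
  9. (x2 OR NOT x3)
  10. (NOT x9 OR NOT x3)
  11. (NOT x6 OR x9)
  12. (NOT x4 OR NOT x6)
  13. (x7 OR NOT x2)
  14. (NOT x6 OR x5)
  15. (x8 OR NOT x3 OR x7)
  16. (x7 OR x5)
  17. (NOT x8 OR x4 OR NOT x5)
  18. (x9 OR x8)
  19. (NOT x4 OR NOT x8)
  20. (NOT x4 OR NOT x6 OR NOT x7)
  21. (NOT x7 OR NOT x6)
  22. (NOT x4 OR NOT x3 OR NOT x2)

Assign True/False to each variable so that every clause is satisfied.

x1=True  x2=True  x3=False  x4=False  x5=False  x6=False  x7=True  x8=False  x9=True

Pure literal: x6 appears only negated; assign x6 = False.
Try x1 = True.
  then x9 is forced to True.
  then x3 is forced to False.
  then x2 is forced to True.
  then x4 is forced to False.
  then x7 is forced to True.
Branch on x5: take x5 = False.
x8 is now unconstrained; take x8 = False.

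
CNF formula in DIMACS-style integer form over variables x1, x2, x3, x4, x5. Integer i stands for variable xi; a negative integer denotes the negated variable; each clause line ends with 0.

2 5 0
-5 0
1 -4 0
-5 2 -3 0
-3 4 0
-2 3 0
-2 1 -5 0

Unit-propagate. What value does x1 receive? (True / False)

(~x5) stands alone — x5 = False.
From (x2 \/ x5) and x5 = False: x2 = True.
(~x2 \/ x3) with x2 = True leaves only x3, so x3 = True.
(x4 \/ ~x3) with x3 = True leaves only x4, so x4 = True.
(~x4 \/ x1) with x4 = True leaves only x1, so x1 = True.

True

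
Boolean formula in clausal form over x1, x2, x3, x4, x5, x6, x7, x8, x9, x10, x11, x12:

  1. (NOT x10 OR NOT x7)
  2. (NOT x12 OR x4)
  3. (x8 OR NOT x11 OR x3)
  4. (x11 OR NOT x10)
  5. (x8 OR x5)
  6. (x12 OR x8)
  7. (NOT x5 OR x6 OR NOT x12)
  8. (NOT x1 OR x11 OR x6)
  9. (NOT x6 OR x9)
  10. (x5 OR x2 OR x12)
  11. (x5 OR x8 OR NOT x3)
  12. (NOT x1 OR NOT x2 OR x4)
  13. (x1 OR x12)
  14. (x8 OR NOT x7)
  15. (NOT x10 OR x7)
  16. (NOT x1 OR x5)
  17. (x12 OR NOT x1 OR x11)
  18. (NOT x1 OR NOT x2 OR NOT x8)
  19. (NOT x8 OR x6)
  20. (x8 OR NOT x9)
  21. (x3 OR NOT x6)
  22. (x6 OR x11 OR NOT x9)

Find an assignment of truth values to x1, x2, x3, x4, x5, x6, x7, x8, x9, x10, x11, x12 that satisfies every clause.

x4 occurs only positively in the remaining clauses — set x4 = True.
x10 occurs only negated in the remaining clauses — set x10 = False.
Branch on x1: take x1 = False.
  then x12 is forced to True.
Set x3 = True and propagate.
For the remaining variables, x2 = True, x5 = True, x6 = True, x7 = False, x8 = True, x9 = True, x11 = True works.
Every clause has at least one true literal under this assignment.

x1=False, x2=True, x3=True, x4=True, x5=True, x6=True, x7=False, x8=True, x9=True, x10=False, x11=True, x12=True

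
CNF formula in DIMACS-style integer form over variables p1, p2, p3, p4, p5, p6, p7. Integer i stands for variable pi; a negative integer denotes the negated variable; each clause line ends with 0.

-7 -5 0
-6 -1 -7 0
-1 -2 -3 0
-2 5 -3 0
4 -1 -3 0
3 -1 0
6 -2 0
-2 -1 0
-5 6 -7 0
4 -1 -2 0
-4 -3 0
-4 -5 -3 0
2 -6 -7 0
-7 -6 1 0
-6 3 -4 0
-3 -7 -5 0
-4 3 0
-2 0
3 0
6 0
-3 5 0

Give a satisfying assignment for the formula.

p1 = False, p2 = False, p3 = True, p4 = False, p5 = True, p6 = True, p7 = False

The clause (~p2) is unit: p2 must be False.
(p3) is a unit clause, so p3 = True.
(~p4) is a unit clause, so p4 = False.
(~p1) is a unit clause, so p1 = False.
The clause (p6) is unit: p6 must be True.
Unit propagation: (~p7) forces p7 = False.
The clause (p5) is unit: p5 must be True.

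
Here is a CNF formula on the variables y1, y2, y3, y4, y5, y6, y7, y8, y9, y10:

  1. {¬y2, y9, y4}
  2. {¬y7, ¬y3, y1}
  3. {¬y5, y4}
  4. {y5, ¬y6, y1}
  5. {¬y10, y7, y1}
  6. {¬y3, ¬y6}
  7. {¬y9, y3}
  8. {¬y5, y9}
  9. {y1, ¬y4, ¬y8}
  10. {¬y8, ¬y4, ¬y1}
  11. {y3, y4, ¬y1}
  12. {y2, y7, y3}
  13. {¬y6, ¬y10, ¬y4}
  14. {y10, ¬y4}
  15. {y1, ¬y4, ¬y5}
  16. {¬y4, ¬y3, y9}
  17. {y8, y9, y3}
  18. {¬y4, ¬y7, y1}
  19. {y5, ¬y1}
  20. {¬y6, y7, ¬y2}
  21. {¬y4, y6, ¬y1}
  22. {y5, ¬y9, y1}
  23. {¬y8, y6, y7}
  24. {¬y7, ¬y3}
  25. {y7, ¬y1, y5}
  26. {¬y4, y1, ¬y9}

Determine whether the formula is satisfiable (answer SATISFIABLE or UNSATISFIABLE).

Branch on y1: take y1 = False.
The remaining clauses are satisfied by y2 = False, y3 = False, y4 = False, y5 = False, y6 = False, y7 = True, y8 = True, y9 = False, y10 = True.
So y1 = 0  y2 = 0  y3 = 0  y4 = 0  y5 = 0  y6 = 0  y7 = 1  y8 = 1  y9 = 0  y10 = 1 is a satisfying assignment.

SATISFIABLE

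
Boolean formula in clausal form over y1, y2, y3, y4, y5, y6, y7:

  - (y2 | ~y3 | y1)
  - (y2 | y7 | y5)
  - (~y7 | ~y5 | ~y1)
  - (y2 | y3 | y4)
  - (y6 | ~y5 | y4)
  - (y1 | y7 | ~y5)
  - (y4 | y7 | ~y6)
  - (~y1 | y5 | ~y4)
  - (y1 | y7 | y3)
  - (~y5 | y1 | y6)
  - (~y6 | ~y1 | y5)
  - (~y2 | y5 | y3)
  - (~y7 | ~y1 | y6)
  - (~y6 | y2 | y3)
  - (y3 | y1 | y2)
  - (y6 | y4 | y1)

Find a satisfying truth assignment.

y1 = T  y2 = F  y3 = T  y4 = T  y5 = T  y6 = T  y7 = F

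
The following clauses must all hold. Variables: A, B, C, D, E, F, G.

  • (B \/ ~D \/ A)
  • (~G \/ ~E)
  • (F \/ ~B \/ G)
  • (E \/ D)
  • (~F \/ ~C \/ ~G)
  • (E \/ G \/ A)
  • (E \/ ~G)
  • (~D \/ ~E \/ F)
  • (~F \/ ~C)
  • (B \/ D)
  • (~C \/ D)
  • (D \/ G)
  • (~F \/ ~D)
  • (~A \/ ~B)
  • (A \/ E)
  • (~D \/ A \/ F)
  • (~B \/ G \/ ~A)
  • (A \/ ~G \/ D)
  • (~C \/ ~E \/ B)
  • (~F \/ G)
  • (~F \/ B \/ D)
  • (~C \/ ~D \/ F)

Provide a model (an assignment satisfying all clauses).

A=True, B=False, C=False, D=True, E=False, F=False, G=False

Check each clause:
  1. (~D \/ A \/ B) — A is true.
  2. (~E \/ ~G) — ~G is true.
  3. (F \/ G \/ ~B) — ~B is true.
  4. (E \/ D) — D is true.
  5. (~F \/ ~G \/ ~C) — ~G is true.
  6. (E \/ G \/ A) — A is true.
  7. (~G \/ E) — ~G is true.
  8. (~E \/ ~D \/ F) — ~E is true.
  9. (~F \/ ~C) — ~F is true.
  10. (B \/ D) — D is true.
  11. (D \/ ~C) — D is true.
  12. (G \/ D) — D is true.
  13. (~F \/ ~D) — ~F is true.
  14. (~A \/ ~B) — ~B is true.
  15. (E \/ A) — A is true.
  16. (A \/ F \/ ~D) — A is true.
  17. (~B \/ ~A \/ G) — ~B is true.
  18. (D \/ ~G \/ A) — ~G is true.
  19. (~E \/ ~C \/ B) — ~E is true.
  20. (~F \/ G) — ~F is true.
  21. (B \/ ~F \/ D) — ~F is true.
  22. (F \/ ~C \/ ~D) — ~C is true.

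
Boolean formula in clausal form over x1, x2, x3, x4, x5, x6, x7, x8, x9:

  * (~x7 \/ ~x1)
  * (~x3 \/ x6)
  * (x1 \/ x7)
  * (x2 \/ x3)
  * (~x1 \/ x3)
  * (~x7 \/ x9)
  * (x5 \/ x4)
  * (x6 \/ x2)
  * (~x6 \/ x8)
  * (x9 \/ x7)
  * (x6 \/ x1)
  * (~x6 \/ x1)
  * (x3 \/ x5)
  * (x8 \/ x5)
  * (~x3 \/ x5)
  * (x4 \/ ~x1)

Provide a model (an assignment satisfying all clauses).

x2 occurs only positively in the remaining clauses — set x2 = True.
x4 occurs only positively in the remaining clauses — set x4 = True.
Branch on x1: take x1 = True.
  then x7 is forced to False.
  then x3 is forced to True.
  then x6 is forced to True.
  then x8 is forced to True.
  then x9 is forced to True.
  then x5 is forced to True.

x1=True, x2=True, x3=True, x4=True, x5=True, x6=True, x7=False, x8=True, x9=True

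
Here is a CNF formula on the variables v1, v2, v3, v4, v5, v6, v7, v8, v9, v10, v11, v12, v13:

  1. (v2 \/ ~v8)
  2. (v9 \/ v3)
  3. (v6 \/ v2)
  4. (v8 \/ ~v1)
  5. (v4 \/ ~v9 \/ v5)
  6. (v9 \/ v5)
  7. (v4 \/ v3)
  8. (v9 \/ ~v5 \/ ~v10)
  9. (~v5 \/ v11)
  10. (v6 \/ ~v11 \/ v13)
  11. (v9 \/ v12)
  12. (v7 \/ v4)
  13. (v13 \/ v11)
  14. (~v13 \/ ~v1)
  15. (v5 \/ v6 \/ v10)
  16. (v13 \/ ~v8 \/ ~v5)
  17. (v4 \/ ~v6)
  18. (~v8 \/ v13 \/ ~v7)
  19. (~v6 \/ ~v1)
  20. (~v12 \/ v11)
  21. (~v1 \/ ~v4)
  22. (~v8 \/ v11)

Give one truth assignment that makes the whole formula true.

Pure literal: v1 appears only negated; assign v1 = False.
Pure literal: v2 appears only positively; assign v2 = True.
Set v3 = True and propagate.
For the remaining variables, v4 = True, v5 = False, v6 = True, v7 = False, v8 = True, v9 = True, v10 = False, v11 = True, v12 = True, v13 = False works.

v1=0, v2=1, v3=1, v4=1, v5=0, v6=1, v7=0, v8=1, v9=1, v10=0, v11=1, v12=1, v13=0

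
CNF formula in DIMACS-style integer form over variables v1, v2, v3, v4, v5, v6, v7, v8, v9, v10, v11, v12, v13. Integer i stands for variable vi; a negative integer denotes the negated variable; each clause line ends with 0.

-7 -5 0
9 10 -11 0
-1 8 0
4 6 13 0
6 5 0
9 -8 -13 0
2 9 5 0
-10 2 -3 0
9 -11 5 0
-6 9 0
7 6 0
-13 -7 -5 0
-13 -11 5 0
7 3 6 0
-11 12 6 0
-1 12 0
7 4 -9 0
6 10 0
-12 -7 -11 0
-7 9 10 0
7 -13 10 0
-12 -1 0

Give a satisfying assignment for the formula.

Pure literal: v1 appears only negated; assign v1 = False.
Pure literal: v4 appears only positively; assign v4 = True.
Set v2 = False and propagate.
The remaining clauses are satisfied by v3 = False, v5 = True, v6 = True, v7 = False, v8 = True, v9 = True, v10 = False, v11 = True, v12 = True, v13 = False.
Check each clause:
  1. (!v5 || !v7) — !v7 is true.
  2. (!v11 || v9 || v10) — v9 is true.
  3. (v8 || !v1) — v8 is true.
  4. (v4 || v6 || v13) — v4 is true.
  5. (v6 || v5) — v5 is true.
  6. (!v13 || v9 || !v8) — v9 is true.
  7. (v9 || v2 || v5) — v9 is true.
  8. (v2 || !v3 || !v10) — !v3 is true.
  9. (v9 || !v11 || v5) — v5 is true.
  10. (v9 || !v6) — v9 is true.
  11. (v7 || v6) — v6 is true.
  12. (!v13 || !v5 || !v7) — !v7 is true.
  13. (!v11 || v5 || !v13) — !v13 is true.
  14. (v7 || v6 || v3) — v6 is true.
  15. (v6 || !v11 || v12) — v12 is true.
  16. (!v1 || v12) — v12 is true.
  17. (!v9 || v7 || v4) — v4 is true.
  18. (v6 || v10) — v6 is true.
  19. (!v11 || !v7 || !v12) — !v7 is true.
  20. (v9 || v10 || !v7) — !v7 is true.
  21. (v10 || v7 || !v13) — !v13 is true.
  22. (!v12 || !v1) — !v1 is true.

v1=False, v2=False, v3=False, v4=True, v5=True, v6=True, v7=False, v8=True, v9=True, v10=False, v11=True, v12=True, v13=False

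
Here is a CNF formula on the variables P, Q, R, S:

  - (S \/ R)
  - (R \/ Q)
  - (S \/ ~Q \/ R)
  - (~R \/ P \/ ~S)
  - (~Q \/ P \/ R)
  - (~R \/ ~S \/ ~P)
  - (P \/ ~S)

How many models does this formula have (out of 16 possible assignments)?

The models are:
  P=0 Q=0 R=1 S=0
  P=0 Q=1 R=1 S=0
  P=1 Q=0 R=1 S=0
  P=1 Q=1 R=0 S=1
  P=1 Q=1 R=1 S=0
Count: 5.

5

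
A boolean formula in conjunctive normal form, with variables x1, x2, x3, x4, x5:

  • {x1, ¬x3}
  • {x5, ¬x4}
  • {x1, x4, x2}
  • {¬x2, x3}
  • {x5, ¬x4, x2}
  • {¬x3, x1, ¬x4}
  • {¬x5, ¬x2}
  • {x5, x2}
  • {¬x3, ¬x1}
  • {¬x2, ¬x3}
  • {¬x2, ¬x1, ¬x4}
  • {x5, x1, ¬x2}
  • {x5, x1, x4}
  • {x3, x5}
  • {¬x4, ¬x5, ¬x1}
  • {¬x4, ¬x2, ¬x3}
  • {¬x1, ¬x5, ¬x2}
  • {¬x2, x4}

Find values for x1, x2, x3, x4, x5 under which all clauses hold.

x1=False, x2=False, x3=False, x4=True, x5=True

Set x1 = False and propagate.
  then x3 is forced to False.
  then x2 is forced to False.
  then x4 is forced to True.
  then x5 is forced to True.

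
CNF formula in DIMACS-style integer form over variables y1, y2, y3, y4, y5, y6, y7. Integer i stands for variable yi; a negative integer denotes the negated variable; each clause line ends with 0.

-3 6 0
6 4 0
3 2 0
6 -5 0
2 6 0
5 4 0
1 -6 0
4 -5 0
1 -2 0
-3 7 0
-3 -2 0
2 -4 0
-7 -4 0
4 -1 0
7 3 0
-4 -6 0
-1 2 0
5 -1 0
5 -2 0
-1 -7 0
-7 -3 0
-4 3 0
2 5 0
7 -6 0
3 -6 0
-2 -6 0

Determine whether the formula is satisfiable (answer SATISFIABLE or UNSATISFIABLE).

y2 = True:
  propagation gives y1=True, y3=False, y4=True; an empty clause results — contradiction.
y2 = False:
  propagation gives y3=True, y6=True, y1=True; an empty clause results — contradiction.
Every branch closes, so no satisfying assignment exists.

UNSATISFIABLE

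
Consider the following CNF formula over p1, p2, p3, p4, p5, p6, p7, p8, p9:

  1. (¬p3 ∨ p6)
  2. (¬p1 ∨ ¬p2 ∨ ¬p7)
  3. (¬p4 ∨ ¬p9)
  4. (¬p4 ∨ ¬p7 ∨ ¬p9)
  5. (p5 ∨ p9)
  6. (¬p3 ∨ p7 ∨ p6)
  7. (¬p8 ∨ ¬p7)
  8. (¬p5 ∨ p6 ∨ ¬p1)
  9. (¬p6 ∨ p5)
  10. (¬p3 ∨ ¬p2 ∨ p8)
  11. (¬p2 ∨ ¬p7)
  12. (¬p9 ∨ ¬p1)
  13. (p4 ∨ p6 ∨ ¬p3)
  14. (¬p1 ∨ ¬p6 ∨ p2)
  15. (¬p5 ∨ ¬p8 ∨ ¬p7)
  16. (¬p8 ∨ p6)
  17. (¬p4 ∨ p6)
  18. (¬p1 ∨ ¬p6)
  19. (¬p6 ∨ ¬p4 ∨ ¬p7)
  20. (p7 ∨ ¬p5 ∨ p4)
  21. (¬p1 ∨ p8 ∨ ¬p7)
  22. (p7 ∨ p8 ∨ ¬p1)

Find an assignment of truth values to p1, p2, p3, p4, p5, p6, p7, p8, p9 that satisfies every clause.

p1 = False, p2 = True, p3 = False, p4 = True, p5 = True, p6 = True, p7 = False, p8 = True, p9 = False

Check each clause:
  1. (p6 ∨ ¬p3) — ¬p3 is true.
  2. (¬p1 ∨ ¬p2 ∨ ¬p7) — ¬p7 is true.
  3. (¬p4 ∨ ¬p9) — ¬p9 is true.
  4. (¬p9 ∨ ¬p4 ∨ ¬p7) — ¬p7 is true.
  5. (p5 ∨ p9) — p5 is true.
  6. (¬p3 ∨ p6 ∨ p7) — ¬p3 is true.
  7. (¬p7 ∨ ¬p8) — ¬p7 is true.
  8. (¬p1 ∨ p6 ∨ ¬p5) — p6 is true.
  9. (p5 ∨ ¬p6) — p5 is true.
  10. (p8 ∨ ¬p3 ∨ ¬p2) — p8 is true.
  11. (¬p2 ∨ ¬p7) — ¬p7 is true.
  12. (¬p1 ∨ ¬p9) — ¬p1 is true.
  13. (p6 ∨ ¬p3 ∨ p4) — p4 is true.
  14. (¬p6 ∨ ¬p1 ∨ p2) — p2 is true.
  15. (¬p7 ∨ ¬p5 ∨ ¬p8) — ¬p7 is true.
  16. (p6 ∨ ¬p8) — p6 is true.
  17. (p6 ∨ ¬p4) — p6 is true.
  18. (¬p6 ∨ ¬p1) — ¬p1 is true.
  19. (¬p4 ∨ ¬p7 ∨ ¬p6) — ¬p7 is true.
  20. (p4 ∨ p7 ∨ ¬p5) — p4 is true.
  21. (p8 ∨ ¬p7 ∨ ¬p1) — p8 is true.
  22. (¬p1 ∨ p7 ∨ p8) — p8 is true.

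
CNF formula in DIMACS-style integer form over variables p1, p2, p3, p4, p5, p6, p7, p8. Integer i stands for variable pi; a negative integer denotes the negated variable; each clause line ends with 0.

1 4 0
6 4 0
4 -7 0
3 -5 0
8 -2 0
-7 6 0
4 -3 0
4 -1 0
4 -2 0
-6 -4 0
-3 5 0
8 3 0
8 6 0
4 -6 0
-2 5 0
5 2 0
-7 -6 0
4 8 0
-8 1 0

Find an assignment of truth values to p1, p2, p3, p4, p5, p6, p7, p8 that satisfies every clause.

p1=1  p2=0  p3=1  p4=1  p5=1  p6=0  p7=0  p8=1

p7 occurs only negated in the remaining clauses — set p7 = False.
Set p1 = True and propagate.
  then p4 is forced to True.
  then p6 is forced to False.
  then p8 is forced to True.
The remaining clauses are satisfied by p2 = False, p3 = True, p5 = True.
Every clause has at least one true literal under this assignment.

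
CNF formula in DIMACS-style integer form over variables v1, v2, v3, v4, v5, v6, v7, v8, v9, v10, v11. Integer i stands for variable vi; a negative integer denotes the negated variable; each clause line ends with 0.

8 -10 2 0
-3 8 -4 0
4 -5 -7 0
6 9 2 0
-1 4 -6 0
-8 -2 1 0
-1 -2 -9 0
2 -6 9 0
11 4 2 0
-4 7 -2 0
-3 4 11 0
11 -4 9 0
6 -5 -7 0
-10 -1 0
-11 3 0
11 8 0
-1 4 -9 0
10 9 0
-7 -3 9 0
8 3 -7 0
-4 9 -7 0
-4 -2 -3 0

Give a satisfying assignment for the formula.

v1 = 0  v2 = 0  v3 = 1  v4 = 0  v5 = 0  v6 = 0  v7 = 1  v8 = 0  v9 = 1  v10 = 0  v11 = 1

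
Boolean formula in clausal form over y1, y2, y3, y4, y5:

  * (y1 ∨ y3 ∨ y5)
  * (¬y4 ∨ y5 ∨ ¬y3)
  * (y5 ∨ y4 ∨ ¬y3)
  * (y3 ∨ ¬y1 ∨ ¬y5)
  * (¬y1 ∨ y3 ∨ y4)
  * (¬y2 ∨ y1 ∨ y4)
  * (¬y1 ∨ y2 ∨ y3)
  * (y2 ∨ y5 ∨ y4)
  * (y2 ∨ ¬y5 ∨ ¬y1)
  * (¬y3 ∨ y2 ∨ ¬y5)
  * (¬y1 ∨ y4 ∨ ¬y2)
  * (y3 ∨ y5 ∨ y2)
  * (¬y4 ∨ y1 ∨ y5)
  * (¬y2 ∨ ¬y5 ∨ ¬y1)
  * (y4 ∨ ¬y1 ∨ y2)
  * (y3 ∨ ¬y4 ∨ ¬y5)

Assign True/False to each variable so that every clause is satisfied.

Branch on y1: take y1 = True.
Try y2 = True.
  then y4 is forced to True.
  then y5 is forced to False.
  then y3 is forced to False.

y1=1, y2=1, y3=0, y4=1, y5=0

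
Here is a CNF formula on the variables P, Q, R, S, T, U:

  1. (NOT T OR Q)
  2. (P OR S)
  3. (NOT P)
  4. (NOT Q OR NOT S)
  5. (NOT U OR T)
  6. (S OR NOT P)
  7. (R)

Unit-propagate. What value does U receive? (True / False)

False

(NOT P) is a unit clause: P = False.
(P OR S): since P = False, the clause reduces to (S). S = True.
(NOT S OR NOT Q) with S = True leaves only NOT Q, so Q = False.
From (NOT T OR Q) and Q = False: T = False.
(NOT U OR T): since T = False, the clause reduces to (NOT U). U = False.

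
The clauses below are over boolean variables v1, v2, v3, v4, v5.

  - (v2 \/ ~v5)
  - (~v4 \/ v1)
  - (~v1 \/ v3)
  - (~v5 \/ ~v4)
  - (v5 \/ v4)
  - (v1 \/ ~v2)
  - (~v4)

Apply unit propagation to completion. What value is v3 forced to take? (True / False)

(~v4) is a unit clause: v4 = False.
(v5 \/ v4): since v4 = False, the clause reduces to (v5). v5 = True.
(~v5 \/ v2) with v5 = True leaves only v2, so v2 = True.
(v1 \/ ~v2) with v2 = True leaves only v1, so v1 = True.
In (~v1 \/ v3), ~v1 is now false; v3 must hold, so v3 = True.

True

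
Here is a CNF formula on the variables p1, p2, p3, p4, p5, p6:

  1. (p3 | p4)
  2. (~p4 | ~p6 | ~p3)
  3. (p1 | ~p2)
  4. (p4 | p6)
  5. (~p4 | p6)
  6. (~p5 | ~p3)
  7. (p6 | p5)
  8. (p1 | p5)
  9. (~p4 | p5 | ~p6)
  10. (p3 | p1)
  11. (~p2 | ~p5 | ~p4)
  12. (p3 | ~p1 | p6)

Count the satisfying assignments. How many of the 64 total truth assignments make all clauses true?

3

Satisfying assignments:
  p1=T p2=F p3=F p4=T p5=T p6=T
  p1=T p2=F p3=T p4=F p5=F p6=T
  p1=T p2=T p3=T p4=F p5=F p6=T
Count: 3.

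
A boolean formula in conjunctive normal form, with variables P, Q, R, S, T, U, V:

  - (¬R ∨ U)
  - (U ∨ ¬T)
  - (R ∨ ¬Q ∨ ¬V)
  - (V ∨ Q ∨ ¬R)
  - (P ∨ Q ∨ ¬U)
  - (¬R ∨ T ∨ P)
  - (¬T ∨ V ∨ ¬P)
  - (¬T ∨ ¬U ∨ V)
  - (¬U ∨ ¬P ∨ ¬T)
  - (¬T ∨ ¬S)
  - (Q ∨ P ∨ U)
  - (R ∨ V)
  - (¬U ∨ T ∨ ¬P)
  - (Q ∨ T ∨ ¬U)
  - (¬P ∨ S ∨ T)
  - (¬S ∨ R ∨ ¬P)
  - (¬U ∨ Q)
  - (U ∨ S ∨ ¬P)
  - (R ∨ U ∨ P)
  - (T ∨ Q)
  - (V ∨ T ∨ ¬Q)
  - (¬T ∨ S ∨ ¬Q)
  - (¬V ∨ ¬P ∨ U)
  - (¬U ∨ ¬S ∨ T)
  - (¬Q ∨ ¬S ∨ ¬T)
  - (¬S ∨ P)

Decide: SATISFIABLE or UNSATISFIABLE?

T = True:
  propagation gives U=True, V=True, P=False, Q=True; an empty clause results — contradiction.
T = False:
  propagation gives Q=True, V=True, R=True, U=True; an empty clause results — contradiction.
Every branch closes, so no satisfying assignment exists.

UNSATISFIABLE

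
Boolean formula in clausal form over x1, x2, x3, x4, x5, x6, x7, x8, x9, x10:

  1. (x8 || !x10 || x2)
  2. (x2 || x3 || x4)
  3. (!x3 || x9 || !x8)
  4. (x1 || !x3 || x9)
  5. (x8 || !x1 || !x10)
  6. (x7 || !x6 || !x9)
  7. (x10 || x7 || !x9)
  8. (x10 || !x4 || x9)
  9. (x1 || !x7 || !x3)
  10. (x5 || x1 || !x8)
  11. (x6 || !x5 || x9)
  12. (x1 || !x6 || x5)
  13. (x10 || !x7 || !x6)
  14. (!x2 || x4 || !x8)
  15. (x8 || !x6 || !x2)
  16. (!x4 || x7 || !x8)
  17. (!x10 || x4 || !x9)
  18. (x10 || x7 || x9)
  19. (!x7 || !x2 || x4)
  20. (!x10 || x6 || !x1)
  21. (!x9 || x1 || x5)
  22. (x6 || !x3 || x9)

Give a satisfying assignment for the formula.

x1 = 1, x2 = 0, x3 = 0, x4 = 1, x5 = 0, x6 = 0, x7 = 1, x8 = 0, x9 = 1, x10 = 0

Check each clause:
  1. (x8 || x2 || !x10) — !x10 is true.
  2. (x2 || x3 || x4) — x4 is true.
  3. (!x8 || !x3 || x9) — !x8 is true.
  4. (x1 || !x3 || x9) — x1 is true.
  5. (x8 || !x10 || !x1) — !x10 is true.
  6. (!x6 || !x9 || x7) — !x6 is true.
  7. (x10 || !x9 || x7) — x7 is true.
  8. (!x4 || x9 || x10) — x9 is true.
  9. (!x3 || x1 || !x7) — x1 is true.
  10. (!x8 || x1 || x5) — !x8 is true.
  11. (x9 || !x5 || x6) — x9 is true.
  12. (!x6 || x5 || x1) — x1 is true.
  13. (!x6 || x10 || !x7) — !x6 is true.
  14. (!x8 || !x2 || x4) — !x8 is true.
  15. (!x6 || x8 || !x2) — !x6 is true.
  16. (x7 || !x8 || !x4) — !x8 is true.
  17. (!x9 || x4 || !x10) — x4 is true.
  18. (x9 || x7 || x10) — x9 is true.
  19. (!x7 || x4 || !x2) — x4 is true.
  20. (!x10 || !x1 || x6) — !x10 is true.
  21. (x1 || !x9 || x5) — x1 is true.
  22. (x6 || x9 || !x3) — x9 is true.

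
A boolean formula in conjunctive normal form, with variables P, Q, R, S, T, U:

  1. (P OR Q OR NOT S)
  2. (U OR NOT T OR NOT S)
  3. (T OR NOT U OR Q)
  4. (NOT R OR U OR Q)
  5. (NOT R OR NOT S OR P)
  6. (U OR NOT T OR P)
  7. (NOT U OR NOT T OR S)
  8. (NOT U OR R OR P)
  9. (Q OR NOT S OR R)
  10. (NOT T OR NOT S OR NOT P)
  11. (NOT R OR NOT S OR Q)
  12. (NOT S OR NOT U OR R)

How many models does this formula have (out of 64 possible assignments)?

16

Case analysis on S and U:
  S=1, U=1: remaining (P,Q,R,T) ∈ {(1,1,1,0)} — 1.
  S=1, U=0: remaining (P,Q,R,T) ∈ {(0,1,0,0); (1,1,0,0); (1,1,1,0)} — 3.
  S=0, U=1: remaining (P,Q,R,T) ∈ {(0,1,1,0); (1,1,0,0); (1,1,1,0)} — 3.
  S=0, U=0: 9 of the 16 assignments to (P,Q,R,T) work.
Total: 1 + 3 + 3 + 9 = 16.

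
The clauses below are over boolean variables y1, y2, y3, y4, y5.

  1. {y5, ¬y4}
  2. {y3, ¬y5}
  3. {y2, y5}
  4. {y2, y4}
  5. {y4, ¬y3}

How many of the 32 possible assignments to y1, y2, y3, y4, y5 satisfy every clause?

6

The models are:
  y1=0 y2=0 y3=1 y4=1 y5=1
  y1=0 y2=1 y3=0 y4=0 y5=0
  y1=0 y2=1 y3=1 y4=1 y5=1
  y1=1 y2=0 y3=1 y4=1 y5=1
  y1=1 y2=1 y3=0 y4=0 y5=0
  y1=1 y2=1 y3=1 y4=1 y5=1
Count: 6.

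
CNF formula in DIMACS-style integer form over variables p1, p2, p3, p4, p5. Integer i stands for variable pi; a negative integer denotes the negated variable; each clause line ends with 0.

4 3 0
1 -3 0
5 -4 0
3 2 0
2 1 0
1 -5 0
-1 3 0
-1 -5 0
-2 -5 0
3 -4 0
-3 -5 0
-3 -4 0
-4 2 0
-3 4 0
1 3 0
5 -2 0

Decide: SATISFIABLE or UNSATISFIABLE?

UNSATISFIABLE

p3 = True:
  propagation gives p1=True, p5=False, p4=False; an empty clause results — contradiction.
p3 = False:
  propagation gives p4=True; an empty clause results — contradiction.
Every branch closes, so no satisfying assignment exists.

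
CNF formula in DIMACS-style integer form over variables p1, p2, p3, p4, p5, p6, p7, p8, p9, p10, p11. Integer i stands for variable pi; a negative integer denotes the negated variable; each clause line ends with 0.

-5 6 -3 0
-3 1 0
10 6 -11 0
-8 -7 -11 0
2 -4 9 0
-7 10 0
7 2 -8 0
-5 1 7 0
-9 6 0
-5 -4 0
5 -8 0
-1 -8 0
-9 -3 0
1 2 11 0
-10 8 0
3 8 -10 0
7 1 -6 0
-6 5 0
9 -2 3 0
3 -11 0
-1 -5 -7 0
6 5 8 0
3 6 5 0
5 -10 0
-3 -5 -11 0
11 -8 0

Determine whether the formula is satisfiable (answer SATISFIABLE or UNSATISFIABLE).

Pure literal: p4 appears only negated; assign p4 = False.
Branch on p1: take p1 = True.
  then p8 is forced to False.
  then p10 is forced to False.
  then p7 is forced to False.
Try p2 = True.
For the remaining variables, p3 = False, p5 = True, p6 = True, p9 = True, p11 = False works.
Every clause has at least one true literal under this assignment.
So p1=True, p2=True, p3=False, p4=False, p5=True, p6=True, p7=False, p8=False, p9=True, p10=False, p11=False is a satisfying assignment.

SATISFIABLE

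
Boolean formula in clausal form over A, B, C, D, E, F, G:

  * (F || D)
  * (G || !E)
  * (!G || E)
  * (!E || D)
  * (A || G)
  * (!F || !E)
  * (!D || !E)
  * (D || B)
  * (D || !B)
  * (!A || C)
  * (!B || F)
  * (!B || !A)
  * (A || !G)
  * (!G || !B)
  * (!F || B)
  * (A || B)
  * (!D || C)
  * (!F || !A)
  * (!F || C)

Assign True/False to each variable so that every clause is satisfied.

Pure literal: C appears only positively; assign C = True.
Branch on A: take A = True.
  then B is forced to False.
  then D is forced to True.
  then E is forced to False.
  then G is forced to False.
  then F is forced to False.

A = T, B = F, C = T, D = T, E = F, F = F, G = F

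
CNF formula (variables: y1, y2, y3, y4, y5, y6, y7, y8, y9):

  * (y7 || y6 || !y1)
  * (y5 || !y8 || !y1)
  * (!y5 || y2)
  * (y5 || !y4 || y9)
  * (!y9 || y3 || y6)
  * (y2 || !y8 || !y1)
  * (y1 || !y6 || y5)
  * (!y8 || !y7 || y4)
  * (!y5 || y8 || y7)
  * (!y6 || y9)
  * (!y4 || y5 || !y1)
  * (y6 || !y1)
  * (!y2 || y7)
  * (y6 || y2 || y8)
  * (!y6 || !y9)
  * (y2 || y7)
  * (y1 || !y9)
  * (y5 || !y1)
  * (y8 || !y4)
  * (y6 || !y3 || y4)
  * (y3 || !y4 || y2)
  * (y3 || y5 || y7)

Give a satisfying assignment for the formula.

Set y1 = False and propagate.
  then y9 is forced to False.
  then y6 is forced to False.
Set y2 = True and propagate.
  then y7 is forced to True.
Try y3 = False.
The remaining clauses are satisfied by y4 = False, y5 = False, y8 = False.

y1 = False, y2 = True, y3 = False, y4 = False, y5 = False, y6 = False, y7 = True, y8 = False, y9 = False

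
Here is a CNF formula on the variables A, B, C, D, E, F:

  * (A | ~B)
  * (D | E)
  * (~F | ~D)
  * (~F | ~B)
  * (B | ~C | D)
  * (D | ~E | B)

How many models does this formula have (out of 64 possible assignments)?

Case analysis on B and D:
  B=T, D=T: remaining (A,C,E,F) ∈ {(T,F,F,F); (T,F,T,F); (T,T,F,F); (T,T,T,F)} — 4.
  B=T, D=F: remaining (A,C,E,F) ∈ {(T,F,T,F); (T,T,T,F)} — 2.
  B=F, D=T: forces F=F; A, C, E free → 2^3 = 8.
  B=F, D=F: a clause becomes empty — 0.
Total: 4 + 2 + 8 + 0 = 14.

14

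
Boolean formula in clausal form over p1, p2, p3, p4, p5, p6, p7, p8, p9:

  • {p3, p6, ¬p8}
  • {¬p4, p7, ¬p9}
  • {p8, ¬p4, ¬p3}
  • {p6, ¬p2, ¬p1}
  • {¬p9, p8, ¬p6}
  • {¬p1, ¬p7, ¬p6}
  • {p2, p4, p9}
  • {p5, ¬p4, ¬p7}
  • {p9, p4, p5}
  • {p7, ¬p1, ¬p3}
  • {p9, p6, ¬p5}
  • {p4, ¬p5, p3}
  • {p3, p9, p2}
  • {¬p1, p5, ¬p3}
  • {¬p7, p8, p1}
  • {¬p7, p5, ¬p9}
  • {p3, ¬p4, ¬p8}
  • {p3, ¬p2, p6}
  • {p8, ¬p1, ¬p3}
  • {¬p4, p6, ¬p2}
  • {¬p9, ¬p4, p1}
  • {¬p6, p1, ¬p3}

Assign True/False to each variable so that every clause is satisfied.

p1=True, p2=False, p3=False, p4=False, p5=False, p6=False, p7=False, p8=False, p9=True

Set p1 = True and propagate.
For the remaining variables, p2 = False, p3 = False, p4 = False, p5 = False, p6 = False, p7 = False, p8 = False, p9 = True works.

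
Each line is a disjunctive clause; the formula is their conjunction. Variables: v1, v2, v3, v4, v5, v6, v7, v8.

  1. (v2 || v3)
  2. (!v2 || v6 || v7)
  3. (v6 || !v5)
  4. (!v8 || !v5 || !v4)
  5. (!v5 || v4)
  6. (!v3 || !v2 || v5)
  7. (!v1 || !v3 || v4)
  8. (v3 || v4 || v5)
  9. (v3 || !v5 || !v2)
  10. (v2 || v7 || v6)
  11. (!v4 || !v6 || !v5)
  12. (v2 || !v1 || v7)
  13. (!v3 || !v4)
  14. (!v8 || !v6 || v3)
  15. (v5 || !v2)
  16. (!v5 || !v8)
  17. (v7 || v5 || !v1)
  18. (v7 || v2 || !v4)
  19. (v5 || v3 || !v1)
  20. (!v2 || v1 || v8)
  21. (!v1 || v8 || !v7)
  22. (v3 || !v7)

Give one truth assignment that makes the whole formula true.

v1=F  v2=F  v3=T  v4=F  v5=F  v6=F  v7=T  v8=F

Check each clause:
  1. (v2 || v3) — v3 is true.
  2. (v7 || v6 || !v2) — !v2 is true.
  3. (!v5 || v6) — !v5 is true.
  4. (!v8 || !v5 || !v4) — !v8 is true.
  5. (v4 || !v5) — !v5 is true.
  6. (!v3 || !v2 || v5) — !v2 is true.
  7. (!v1 || v4 || !v3) — !v1 is true.
  8. (v5 || v3 || v4) — v3 is true.
  9. (!v2 || !v5 || v3) — v3 is true.
  10. (v2 || v6 || v7) — v7 is true.
  11. (!v4 || !v5 || !v6) — !v6 is true.
  12. (v7 || v2 || !v1) — !v1 is true.
  13. (!v4 || !v3) — !v4 is true.
  14. (!v8 || !v6 || v3) — !v8 is true.
  15. (!v2 || v5) — !v2 is true.
  16. (!v8 || !v5) — !v8 is true.
  17. (v5 || !v1 || v7) — !v1 is true.
  18. (v7 || !v4 || v2) — !v4 is true.
  19. (v3 || !v1 || v5) — v3 is true.
  20. (!v2 || v1 || v8) — !v2 is true.
  21. (!v1 || !v7 || v8) — !v1 is true.
  22. (!v7 || v3) — v3 is true.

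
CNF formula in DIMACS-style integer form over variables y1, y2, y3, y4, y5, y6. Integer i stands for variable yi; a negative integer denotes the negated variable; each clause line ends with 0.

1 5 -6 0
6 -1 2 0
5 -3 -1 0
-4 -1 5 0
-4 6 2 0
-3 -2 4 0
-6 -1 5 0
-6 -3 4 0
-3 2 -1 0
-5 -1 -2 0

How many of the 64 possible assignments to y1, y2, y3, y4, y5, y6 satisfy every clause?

Case analysis on y1 and y2:
  y1=T, y2=T: remaining (y3,y4,y5,y6) ∈ {(F,F,F,F)} — 1.
  y1=T, y2=F: remaining (y3,y4,y5,y6) ∈ {(F,F,T,T); (F,T,T,T)} — 2.
  y1=F, y2=T: 9 of the 16 assignments to (y3,y4,y5,y6) work.
  y1=F, y2=F: 7 of the 16 assignments to (y3,y4,y5,y6) work.
Total: 1 + 2 + 9 + 7 = 19.

19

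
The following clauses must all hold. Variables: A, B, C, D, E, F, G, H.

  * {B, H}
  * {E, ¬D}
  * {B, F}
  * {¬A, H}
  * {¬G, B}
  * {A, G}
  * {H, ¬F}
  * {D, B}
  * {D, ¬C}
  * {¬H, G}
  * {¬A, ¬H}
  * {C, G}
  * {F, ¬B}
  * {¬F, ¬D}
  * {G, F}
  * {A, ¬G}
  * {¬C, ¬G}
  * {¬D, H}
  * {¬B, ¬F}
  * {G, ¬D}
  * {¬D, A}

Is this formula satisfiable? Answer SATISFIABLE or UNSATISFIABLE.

G = True:
  propagation gives B=True, F=True; an empty clause results — contradiction.
G = False:
  propagation gives A=True, H=True; an empty clause results — contradiction.
Every branch closes, so no satisfying assignment exists.

UNSATISFIABLE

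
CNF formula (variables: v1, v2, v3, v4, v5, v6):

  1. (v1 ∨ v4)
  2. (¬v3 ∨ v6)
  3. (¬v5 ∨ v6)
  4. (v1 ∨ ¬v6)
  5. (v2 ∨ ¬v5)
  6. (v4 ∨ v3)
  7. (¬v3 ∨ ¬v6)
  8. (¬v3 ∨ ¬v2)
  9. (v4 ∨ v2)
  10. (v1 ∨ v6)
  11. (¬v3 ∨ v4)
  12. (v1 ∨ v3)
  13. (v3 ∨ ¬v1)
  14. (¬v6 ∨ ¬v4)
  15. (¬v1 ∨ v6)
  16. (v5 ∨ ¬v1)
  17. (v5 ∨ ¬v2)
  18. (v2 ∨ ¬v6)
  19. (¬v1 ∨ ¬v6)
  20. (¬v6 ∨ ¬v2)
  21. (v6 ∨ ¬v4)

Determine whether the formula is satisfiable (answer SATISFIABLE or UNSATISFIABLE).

UNSATISFIABLE

v6 = True:
  propagation gives v1=True; an empty clause results — contradiction.
v6 = False:
  propagation gives v3=False, v5=False, v4=True; an empty clause results — contradiction.
Every branch closes, so no satisfying assignment exists.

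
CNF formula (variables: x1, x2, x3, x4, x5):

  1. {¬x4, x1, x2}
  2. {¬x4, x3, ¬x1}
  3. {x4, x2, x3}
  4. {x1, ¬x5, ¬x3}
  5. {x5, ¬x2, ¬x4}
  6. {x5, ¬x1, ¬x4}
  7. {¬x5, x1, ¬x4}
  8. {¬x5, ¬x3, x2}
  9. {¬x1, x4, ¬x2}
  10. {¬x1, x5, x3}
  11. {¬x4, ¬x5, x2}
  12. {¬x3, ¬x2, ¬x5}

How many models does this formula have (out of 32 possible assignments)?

5

Satisfying assignments:
  x1=F x2=F x3=T x4=F x5=F
  x1=F x2=T x3=F x4=F x5=F
  x1=F x2=T x3=F x4=F x5=T
  x1=F x2=T x3=T x4=F x5=F
  x1=T x2=F x3=T x4=F x5=F
Count: 5.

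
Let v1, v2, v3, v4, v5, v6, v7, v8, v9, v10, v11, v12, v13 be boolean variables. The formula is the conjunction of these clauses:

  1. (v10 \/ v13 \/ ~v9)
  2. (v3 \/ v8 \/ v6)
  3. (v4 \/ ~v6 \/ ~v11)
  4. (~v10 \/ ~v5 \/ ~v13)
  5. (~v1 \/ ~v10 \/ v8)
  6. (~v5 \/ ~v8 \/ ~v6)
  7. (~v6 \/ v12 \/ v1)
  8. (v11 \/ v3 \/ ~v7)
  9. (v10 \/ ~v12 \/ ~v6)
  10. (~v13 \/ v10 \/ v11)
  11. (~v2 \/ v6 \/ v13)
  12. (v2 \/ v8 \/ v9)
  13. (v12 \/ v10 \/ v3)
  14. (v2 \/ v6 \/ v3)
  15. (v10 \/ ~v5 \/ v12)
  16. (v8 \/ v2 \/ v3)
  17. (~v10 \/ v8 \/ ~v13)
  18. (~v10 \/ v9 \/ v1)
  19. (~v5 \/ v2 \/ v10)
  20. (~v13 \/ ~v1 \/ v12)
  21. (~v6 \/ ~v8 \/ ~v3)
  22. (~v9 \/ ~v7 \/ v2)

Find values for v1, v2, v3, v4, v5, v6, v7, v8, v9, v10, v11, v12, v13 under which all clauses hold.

Pure literal: v4 appears only positively; assign v4 = True.
v5 occurs only negated in the remaining clauses — set v5 = False.
Branch on v1: take v1 = True.
Set v2 = False and propagate.
Set v3 = True and propagate.
The remaining clauses are satisfied by v6 = False, v7 = True, v8 = True, v9 = False, v10 = True, v11 = False, v12 = True, v13 = False.

v1=True, v2=False, v3=True, v4=True, v5=False, v6=False, v7=True, v8=True, v9=False, v10=True, v11=False, v12=True, v13=False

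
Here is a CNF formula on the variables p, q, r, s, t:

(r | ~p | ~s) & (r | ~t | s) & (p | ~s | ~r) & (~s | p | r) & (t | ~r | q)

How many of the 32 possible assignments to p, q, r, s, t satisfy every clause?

13

Split on r, then s.
  r=T, s=T: remaining (p,q,t) ∈ {(T,F,T); (T,T,F); (T,T,T)} — 3.
  r=T, s=F: p free; 3 ways for (q,t) × 2^1 = 6.
  r=F, s=T: a clause becomes empty — 0.
  r=F, s=F: remaining (p,q,t) ∈ {(F,F,F); (F,T,F); (T,F,F); (T,T,F)} — 4.
Total: 3 + 6 + 0 + 4 = 13.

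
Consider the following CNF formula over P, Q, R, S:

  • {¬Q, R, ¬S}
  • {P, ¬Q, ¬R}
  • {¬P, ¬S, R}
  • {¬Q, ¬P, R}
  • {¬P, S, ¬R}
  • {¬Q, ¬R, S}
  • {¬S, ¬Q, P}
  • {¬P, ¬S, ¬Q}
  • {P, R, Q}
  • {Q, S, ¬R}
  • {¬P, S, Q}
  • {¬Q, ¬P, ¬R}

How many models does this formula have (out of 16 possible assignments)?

The models are:
  P=0 Q=0 R=1 S=1
  P=0 Q=1 R=0 S=0
  P=1 Q=0 R=1 S=1
That's 3 in total.

3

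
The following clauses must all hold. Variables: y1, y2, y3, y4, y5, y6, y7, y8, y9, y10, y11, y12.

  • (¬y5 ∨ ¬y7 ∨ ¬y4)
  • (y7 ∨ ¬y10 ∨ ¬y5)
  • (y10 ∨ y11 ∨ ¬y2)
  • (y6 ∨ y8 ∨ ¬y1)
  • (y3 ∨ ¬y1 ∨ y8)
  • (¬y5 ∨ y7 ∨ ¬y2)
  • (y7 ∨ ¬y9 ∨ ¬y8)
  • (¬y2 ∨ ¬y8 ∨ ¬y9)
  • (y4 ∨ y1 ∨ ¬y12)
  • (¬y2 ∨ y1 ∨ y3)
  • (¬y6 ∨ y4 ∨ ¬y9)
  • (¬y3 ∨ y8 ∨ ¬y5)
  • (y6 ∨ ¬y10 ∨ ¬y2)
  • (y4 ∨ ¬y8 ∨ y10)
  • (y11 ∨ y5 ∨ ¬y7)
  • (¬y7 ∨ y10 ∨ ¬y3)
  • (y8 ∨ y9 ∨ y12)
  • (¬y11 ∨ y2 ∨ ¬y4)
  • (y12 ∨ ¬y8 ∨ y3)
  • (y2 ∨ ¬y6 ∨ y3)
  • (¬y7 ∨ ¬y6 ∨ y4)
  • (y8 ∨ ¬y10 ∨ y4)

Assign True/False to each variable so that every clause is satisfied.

y1 = F  y2 = F  y3 = T  y4 = T  y5 = F  y6 = F  y7 = F  y8 = F  y9 = T  y10 = T  y11 = F  y12 = T

Set y1 = False and propagate.
Branch on y2: take y2 = False.
Try y3 = True.
The remaining clauses are satisfied by y4 = True, y5 = False, y6 = False, y7 = False, y8 = False, y9 = True, y10 = True, y11 = False, y12 = True.
Check each clause:
  1. (¬y7 ∨ ¬y5 ∨ ¬y4) — ¬y7 is true.
  2. (y7 ∨ ¬y10 ∨ ¬y5) — ¬y5 is true.
  3. (y10 ∨ ¬y2 ∨ y11) — y10 is true.
  4. (¬y1 ∨ y6 ∨ y8) — ¬y1 is true.
  5. (¬y1 ∨ y8 ∨ y3) — y3 is true.
  6. (¬y5 ∨ ¬y2 ∨ y7) — ¬y5 is true.
  7. (¬y9 ∨ ¬y8 ∨ y7) — ¬y8 is true.
  8. (¬y9 ∨ ¬y8 ∨ ¬y2) — ¬y8 is true.
  9. (¬y12 ∨ y4 ∨ y1) — y4 is true.
  10. (¬y2 ∨ y3 ∨ y1) — y3 is true.
  11. (¬y6 ∨ ¬y9 ∨ y4) — ¬y6 is true.
  12. (y8 ∨ ¬y5 ∨ ¬y3) — ¬y5 is true.
  13. (y6 ∨ ¬y10 ∨ ¬y2) — ¬y2 is true.
  14. (y10 ∨ y4 ∨ ¬y8) — ¬y8 is true.
  15. (y5 ∨ y11 ∨ ¬y7) — ¬y7 is true.
  16. (¬y3 ∨ ¬y7 ∨ y10) — ¬y7 is true.
  17. (y12 ∨ y9 ∨ y8) — y9 is true.
  18. (¬y11 ∨ ¬y4 ∨ y2) — ¬y11 is true.
  19. (¬y8 ∨ y3 ∨ y12) — ¬y8 is true.
  20. (¬y6 ∨ y3 ∨ y2) — y3 is true.
  21. (¬y7 ∨ ¬y6 ∨ y4) — ¬y7 is true.
  22. (y8 ∨ ¬y10 ∨ y4) — y4 is true.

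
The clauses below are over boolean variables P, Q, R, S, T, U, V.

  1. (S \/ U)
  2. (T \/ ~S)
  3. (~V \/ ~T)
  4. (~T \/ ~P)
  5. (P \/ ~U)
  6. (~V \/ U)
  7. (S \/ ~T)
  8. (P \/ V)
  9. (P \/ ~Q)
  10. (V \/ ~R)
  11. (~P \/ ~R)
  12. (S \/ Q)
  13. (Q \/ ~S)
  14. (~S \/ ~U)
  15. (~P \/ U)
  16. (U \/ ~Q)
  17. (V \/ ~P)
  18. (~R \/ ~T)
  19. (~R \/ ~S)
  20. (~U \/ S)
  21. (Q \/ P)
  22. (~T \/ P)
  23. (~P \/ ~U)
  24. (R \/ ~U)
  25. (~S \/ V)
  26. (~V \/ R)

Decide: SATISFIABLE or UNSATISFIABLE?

P = True:
  propagation gives T=False, S=False, U=True; an empty clause results — contradiction.
P = False:
  propagation gives U=False, S=True, T=True; an empty clause results — contradiction.
Every branch closes, so no satisfying assignment exists.

UNSATISFIABLE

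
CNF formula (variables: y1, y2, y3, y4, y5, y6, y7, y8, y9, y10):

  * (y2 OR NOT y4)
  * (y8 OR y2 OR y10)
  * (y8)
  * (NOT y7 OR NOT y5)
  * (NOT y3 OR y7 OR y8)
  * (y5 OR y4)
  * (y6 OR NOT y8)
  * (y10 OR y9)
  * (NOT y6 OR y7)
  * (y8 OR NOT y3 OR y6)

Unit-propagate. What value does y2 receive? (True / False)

(y8) is a unit clause: y8 = True.
(NOT y8 OR y6) with y8 = True leaves only y6, so y6 = True.
(NOT y6 OR y7): since y6 = True, the clause reduces to (y7). y7 = True.
In (NOT y7 OR NOT y5), NOT y7 is now false; NOT y5 must hold, so y5 = False.
In (y5 OR y4), y5 is now false; y4 must hold, so y4 = True.
(y2 OR NOT y4): since y4 = True, the clause reduces to (y2). y2 = True.

True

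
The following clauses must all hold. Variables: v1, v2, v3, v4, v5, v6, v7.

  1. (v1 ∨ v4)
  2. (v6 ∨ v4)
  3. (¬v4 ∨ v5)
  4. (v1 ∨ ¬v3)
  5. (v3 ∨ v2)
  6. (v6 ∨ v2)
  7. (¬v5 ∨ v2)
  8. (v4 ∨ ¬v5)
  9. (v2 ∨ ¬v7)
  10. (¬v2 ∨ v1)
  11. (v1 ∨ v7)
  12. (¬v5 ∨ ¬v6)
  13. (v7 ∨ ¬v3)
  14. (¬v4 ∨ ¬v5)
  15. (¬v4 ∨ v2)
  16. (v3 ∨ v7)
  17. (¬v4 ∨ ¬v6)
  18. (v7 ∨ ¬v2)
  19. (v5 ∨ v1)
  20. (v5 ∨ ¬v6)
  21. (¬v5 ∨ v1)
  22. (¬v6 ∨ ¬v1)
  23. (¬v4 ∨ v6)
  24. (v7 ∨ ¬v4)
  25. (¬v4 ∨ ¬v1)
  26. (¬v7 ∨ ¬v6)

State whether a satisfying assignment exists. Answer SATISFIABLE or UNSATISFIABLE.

v4 = True:
  propagation gives v5=True; an empty clause results — contradiction.
v4 = False:
  propagation gives v1=True, v6=True; an empty clause results — contradiction.
Every branch closes, so no satisfying assignment exists.

UNSATISFIABLE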